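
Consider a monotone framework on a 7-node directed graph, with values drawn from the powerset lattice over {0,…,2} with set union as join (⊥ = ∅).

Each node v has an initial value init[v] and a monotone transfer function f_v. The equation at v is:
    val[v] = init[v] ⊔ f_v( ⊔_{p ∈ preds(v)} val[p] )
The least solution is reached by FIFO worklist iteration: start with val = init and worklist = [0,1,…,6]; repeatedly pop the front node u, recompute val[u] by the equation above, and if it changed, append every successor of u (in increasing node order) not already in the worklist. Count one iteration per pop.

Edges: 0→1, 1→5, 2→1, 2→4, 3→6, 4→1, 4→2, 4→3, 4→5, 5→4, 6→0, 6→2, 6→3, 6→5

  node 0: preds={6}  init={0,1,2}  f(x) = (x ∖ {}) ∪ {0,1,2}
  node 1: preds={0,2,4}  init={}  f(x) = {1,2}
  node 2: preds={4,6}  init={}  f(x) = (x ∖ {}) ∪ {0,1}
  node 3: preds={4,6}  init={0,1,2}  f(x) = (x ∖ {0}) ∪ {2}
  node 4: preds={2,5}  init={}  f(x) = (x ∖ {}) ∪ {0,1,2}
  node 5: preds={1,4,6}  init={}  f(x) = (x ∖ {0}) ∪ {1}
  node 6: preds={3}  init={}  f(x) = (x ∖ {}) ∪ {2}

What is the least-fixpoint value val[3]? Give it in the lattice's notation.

{0,1,2}

Worklist (14 pops):
  #1 pop 0: in={} → {0,1,2} (no change)
  #2 pop 1: in={0,1,2} → {1,2} (was {}); enqueue []
  #3 pop 2: in={} → {0,1} (was {}); enqueue [1]
  #4 pop 3: in={} → {0,1,2} (no change)
  #5 pop 4: in={0,1} → {0,1,2} (was {}); enqueue [2,3]
  #6 pop 5: in={0,1,2} → {1,2} (was {}); enqueue [4]
  #7 pop 6: in={0,1,2} → {0,1,2} (was {}); enqueue [0,5]
  #8 pop 1: in={0,1,2} → {1,2} (no change)
  #9 pop 2: in={0,1,2} → {0,1,2} (was {0,1}); enqueue [1]
  #10 pop 3: in={0,1,2} → {0,1,2} (no change)
  #11 pop 4: in={0,1,2} → {0,1,2} (no change)
  #12 pop 0: in={0,1,2} → {0,1,2} (no change)
  #13 pop 5: in={0,1,2} → {1,2} (no change)
  #14 pop 1: in={0,1,2} → {1,2} (no change)

Fixpoint:
  val[0] = {0,1,2}
  val[1] = {1,2}
  val[2] = {0,1,2}
  val[3] = {0,1,2}
  val[4] = {0,1,2}
  val[5] = {1,2}
  val[6] = {0,1,2}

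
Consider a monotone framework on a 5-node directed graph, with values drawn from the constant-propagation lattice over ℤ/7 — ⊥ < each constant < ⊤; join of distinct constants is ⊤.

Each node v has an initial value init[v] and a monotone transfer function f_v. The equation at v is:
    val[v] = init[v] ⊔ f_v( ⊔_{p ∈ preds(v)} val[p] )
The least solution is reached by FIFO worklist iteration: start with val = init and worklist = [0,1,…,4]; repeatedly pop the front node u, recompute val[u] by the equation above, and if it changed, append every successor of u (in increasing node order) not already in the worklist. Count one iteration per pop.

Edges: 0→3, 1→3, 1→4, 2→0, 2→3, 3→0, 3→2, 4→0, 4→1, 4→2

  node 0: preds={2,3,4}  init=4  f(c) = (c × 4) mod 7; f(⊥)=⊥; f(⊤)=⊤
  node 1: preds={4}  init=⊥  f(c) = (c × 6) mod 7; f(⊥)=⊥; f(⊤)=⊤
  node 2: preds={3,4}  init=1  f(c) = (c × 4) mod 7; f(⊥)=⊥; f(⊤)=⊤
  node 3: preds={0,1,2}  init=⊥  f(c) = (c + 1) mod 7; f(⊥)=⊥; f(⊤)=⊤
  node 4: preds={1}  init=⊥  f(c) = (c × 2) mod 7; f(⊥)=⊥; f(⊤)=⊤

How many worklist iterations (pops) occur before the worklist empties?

Iteration log — 9 steps:
  step 1. node 0  ⊔preds=1  new=4  stable
  step 2. node 1  ⊔preds=⊥  new=⊥  stable
  step 3. node 2  ⊔preds=⊥  new=1  stable
  step 4. node 3  ⊔preds=⊤  new=⊤  old=⊥  +wl: 0,2
  step 5. node 4  ⊔preds=⊥  new=⊥  stable
  step 6. node 0  ⊔preds=⊤  new=⊤  old=4  +wl: 3
  step 7. node 2  ⊔preds=⊤  new=⊤  old=1  +wl: 0
  step 8. node 3  ⊔preds=⊤  new=⊤  stable
  step 9. node 0  ⊔preds=⊤  new=⊤  stable

Least fixpoint reached:
  node 0: ⊤
  node 1: ⊥
  node 2: ⊤
  node 3: ⊤
  node 4: ⊥

9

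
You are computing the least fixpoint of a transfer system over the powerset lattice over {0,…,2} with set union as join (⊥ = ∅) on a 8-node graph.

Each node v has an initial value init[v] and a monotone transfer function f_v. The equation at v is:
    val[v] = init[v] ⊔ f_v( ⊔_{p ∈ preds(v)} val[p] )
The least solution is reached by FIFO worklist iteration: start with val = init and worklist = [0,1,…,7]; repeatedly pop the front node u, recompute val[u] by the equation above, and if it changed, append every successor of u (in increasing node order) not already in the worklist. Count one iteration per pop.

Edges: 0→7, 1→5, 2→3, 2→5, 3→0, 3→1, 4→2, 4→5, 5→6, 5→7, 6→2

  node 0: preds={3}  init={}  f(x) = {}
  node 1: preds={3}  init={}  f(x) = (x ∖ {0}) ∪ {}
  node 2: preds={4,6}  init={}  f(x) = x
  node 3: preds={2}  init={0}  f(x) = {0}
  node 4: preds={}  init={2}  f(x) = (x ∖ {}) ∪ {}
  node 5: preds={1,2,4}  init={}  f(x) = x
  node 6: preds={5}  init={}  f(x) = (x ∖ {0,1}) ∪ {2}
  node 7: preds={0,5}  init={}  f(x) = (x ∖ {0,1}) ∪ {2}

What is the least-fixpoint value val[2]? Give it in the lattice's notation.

Iteration log — 9 steps:
  step 1. node 0  ⊔preds={0}  new={}  stable
  step 2. node 1  ⊔preds={0}  new={}  stable
  step 3. node 2  ⊔preds={2}  new={2}  old={}  +wl: 
  step 4. node 3  ⊔preds={2}  new={0}  stable
  step 5. node 4  ⊔preds={}  new={2}  stable
  step 6. node 5  ⊔preds={2}  new={2}  old={}  +wl: 
  step 7. node 6  ⊔preds={2}  new={2}  old={}  +wl: 2
  step 8. node 7  ⊔preds={2}  new={2}  old={}  +wl: 
  step 9. node 2  ⊔preds={2}  new={2}  stable

Least fixpoint reached:
  node 0: {}
  node 1: {}
  node 2: {2}
  node 3: {0}
  node 4: {2}
  node 5: {2}
  node 6: {2}
  node 7: {2}

{2}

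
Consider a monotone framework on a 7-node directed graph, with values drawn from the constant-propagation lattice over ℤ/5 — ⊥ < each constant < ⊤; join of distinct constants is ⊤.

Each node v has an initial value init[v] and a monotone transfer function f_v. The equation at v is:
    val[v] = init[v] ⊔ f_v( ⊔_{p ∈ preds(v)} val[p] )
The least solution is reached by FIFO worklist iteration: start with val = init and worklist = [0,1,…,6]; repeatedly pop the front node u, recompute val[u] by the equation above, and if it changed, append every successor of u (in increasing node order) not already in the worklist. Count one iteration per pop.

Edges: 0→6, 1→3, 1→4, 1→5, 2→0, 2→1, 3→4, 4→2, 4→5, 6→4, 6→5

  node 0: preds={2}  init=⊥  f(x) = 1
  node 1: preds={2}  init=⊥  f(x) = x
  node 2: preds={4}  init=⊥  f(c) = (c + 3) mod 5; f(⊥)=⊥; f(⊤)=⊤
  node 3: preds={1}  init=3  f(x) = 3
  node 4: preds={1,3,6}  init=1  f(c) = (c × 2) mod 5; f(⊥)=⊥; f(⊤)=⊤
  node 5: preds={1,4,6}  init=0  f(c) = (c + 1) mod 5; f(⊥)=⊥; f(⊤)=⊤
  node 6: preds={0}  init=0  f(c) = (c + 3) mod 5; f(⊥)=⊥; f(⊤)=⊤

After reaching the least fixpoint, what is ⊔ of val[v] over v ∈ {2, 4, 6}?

⊤

Trace (18 dequeues):
  [1] u=0 | in ⊥ | out 1 | prev ⊥ | push {}
  [2] u=1 | in ⊥ | out ⊥ | ==
  [3] u=2 | in 1 | out 4 | prev ⊥ | push {0,1}
  [4] u=3 | in ⊥ | out 3 | ==
  [5] u=4 | in ⊤ | out ⊤ | prev 1 | push {2}
  [6] u=5 | in ⊤ | out ⊤ | prev 0 | push {}
  [7] u=6 | in 1 | out ⊤ | prev 0 | push {4,5}
  [8] u=0 | in 4 | out 1 | ==
  [9] u=1 | in 4 | out 4 | prev ⊥ | push {3}
  [10] u=2 | in ⊤ | out ⊤ | prev 4 | push {0,1}
  [11] u=4 | in ⊤ | out ⊤ | ==
  [12] u=5 | in ⊤ | out ⊤ | ==
  [13] u=3 | in 4 | out 3 | ==
  [14] u=0 | in ⊤ | out 1 | ==
  [15] u=1 | in ⊤ | out ⊤ | prev 4 | push {3,4,5}
  [16] u=3 | in ⊤ | out 3 | ==
  [17] u=4 | in ⊤ | out ⊤ | ==
  [18] u=5 | in ⊤ | out ⊤ | ==

Converged values:
  [0] 1
  [1] ⊤
  [2] ⊤
  [3] 3
  [4] ⊤
  [5] ⊤
  [6] ⊤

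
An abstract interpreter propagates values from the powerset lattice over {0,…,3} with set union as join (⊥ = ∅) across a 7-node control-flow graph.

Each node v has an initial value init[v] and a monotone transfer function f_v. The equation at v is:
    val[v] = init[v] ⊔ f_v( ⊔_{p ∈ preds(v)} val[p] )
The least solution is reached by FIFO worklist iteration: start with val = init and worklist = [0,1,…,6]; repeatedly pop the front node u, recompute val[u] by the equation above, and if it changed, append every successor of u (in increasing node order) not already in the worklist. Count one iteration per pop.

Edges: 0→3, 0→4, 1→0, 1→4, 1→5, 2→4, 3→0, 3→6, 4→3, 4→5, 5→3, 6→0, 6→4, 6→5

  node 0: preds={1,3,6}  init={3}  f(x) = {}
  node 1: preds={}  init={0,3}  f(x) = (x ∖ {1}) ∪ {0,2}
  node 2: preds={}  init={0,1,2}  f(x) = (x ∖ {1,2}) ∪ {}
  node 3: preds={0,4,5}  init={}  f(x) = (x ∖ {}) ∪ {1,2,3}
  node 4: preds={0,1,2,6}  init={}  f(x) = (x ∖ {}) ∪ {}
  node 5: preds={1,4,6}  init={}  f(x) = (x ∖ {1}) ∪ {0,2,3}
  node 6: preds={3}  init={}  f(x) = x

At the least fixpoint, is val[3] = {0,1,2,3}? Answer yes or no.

Trace (16 dequeues):
  [1] u=0 | in {0,3} | out {3} | ==
  [2] u=1 | in {} | out {0,2,3} | prev {0,3} | push {0}
  [3] u=2 | in {} | out {0,1,2} | ==
  [4] u=3 | in {3} | out {1,2,3} | prev {} | push {}
  [5] u=4 | in {0,1,2,3} | out {0,1,2,3} | prev {} | push {3}
  [6] u=5 | in {0,1,2,3} | out {0,2,3} | prev {} | push {}
  [7] u=6 | in {1,2,3} | out {1,2,3} | prev {} | push {4,5}
  [8] u=0 | in {0,1,2,3} | out {3} | ==
  [9] u=3 | in {0,1,2,3} | out {0,1,2,3} | prev {1,2,3} | push {0,6}
  [10] u=4 | in {0,1,2,3} | out {0,1,2,3} | ==
  [11] u=5 | in {0,1,2,3} | out {0,2,3} | ==
  [12] u=0 | in {0,1,2,3} | out {3} | ==
  [13] u=6 | in {0,1,2,3} | out {0,1,2,3} | prev {1,2,3} | push {0,4,5}
  [14] u=0 | in {0,1,2,3} | out {3} | ==
  [15] u=4 | in {0,1,2,3} | out {0,1,2,3} | ==
  [16] u=5 | in {0,1,2,3} | out {0,2,3} | ==

Converged values:
  [0] {3}
  [1] {0,2,3}
  [2] {0,1,2}
  [3] {0,1,2,3}
  [4] {0,1,2,3}
  [5] {0,2,3}
  [6] {0,1,2,3}

yes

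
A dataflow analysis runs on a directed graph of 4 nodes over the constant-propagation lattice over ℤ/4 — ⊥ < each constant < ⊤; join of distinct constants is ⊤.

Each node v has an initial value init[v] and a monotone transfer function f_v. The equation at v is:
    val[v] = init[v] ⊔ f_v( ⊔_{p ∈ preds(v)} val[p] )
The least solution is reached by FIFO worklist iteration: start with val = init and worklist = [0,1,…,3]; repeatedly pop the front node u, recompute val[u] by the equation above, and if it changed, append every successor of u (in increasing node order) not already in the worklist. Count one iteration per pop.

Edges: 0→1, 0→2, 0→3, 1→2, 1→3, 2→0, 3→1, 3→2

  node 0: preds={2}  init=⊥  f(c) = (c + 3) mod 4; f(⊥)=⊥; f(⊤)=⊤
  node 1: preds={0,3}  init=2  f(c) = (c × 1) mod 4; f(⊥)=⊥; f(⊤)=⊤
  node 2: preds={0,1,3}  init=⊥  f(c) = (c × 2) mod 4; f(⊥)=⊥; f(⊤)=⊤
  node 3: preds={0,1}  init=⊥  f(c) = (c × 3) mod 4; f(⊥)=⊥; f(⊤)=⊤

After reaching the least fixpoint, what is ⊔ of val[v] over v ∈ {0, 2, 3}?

⊤

Worklist (12 pops):
  #1 pop 0: in=⊥ → ⊥ (no change)
  #2 pop 1: in=⊥ → 2 (no change)
  #3 pop 2: in=2 → 0 (was ⊥); enqueue [0]
  #4 pop 3: in=2 → 2 (was ⊥); enqueue [1,2]
  #5 pop 0: in=0 → 3 (was ⊥); enqueue [3]
  #6 pop 1: in=⊤ → ⊤ (was 2); enqueue []
  #7 pop 2: in=⊤ → ⊤ (was 0); enqueue [0]
  #8 pop 3: in=⊤ → ⊤ (was 2); enqueue [1,2]
  #9 pop 0: in=⊤ → ⊤ (was 3); enqueue [3]
  #10 pop 1: in=⊤ → ⊤ (no change)
  #11 pop 2: in=⊤ → ⊤ (no change)
  #12 pop 3: in=⊤ → ⊤ (no change)

Fixpoint:
  val[0] = ⊤
  val[1] = ⊤
  val[2] = ⊤
  val[3] = ⊤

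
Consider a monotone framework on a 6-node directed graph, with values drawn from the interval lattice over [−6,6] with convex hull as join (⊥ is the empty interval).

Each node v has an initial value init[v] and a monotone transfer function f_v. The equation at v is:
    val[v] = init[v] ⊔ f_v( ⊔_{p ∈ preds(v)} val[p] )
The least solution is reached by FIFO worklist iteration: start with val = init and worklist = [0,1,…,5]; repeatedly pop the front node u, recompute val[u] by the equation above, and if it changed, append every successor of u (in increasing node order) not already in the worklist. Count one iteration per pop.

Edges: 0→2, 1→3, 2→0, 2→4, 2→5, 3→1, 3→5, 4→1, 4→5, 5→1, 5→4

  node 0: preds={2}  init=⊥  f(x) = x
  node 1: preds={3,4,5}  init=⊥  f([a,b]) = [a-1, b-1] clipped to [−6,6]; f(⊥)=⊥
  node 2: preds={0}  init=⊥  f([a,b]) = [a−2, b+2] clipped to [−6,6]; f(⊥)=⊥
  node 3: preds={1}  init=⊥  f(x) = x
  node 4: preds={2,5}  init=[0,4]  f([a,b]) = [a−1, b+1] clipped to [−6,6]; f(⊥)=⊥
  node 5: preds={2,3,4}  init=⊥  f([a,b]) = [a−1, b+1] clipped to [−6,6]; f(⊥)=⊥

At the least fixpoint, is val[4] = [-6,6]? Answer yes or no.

Iteration log — 22 steps:
  step 1. node 0  ⊔preds=⊥  new=⊥  stable
  step 2. node 1  ⊔preds=[0,4]  new=[-1,3]  old=⊥  +wl: 
  step 3. node 2  ⊔preds=⊥  new=⊥  stable
  step 4. node 3  ⊔preds=[-1,3]  new=[-1,3]  old=⊥  +wl: 1
  step 5. node 4  ⊔preds=⊥  new=[0,4]  stable
  step 6. node 5  ⊔preds=[-1,4]  new=[-2,5]  old=⊥  +wl: 4
  step 7. node 1  ⊔preds=[-2,5]  new=[-3,4]  old=[-1,3]  +wl: 3
  step 8. node 4  ⊔preds=[-2,5]  new=[-3,6]  old=[0,4]  +wl: 1,5
  step 9. node 3  ⊔preds=[-3,4]  new=[-3,4]  old=[-1,3]  +wl: 
  step 10. node 1  ⊔preds=[-3,6]  new=[-4,5]  old=[-3,4]  +wl: 3
  step 11. node 5  ⊔preds=[-3,6]  new=[-4,6]  old=[-2,5]  +wl: 1,4
  step 12. node 3  ⊔preds=[-4,5]  new=[-4,5]  old=[-3,4]  +wl: 5
  step 13. node 1  ⊔preds=[-4,6]  new=[-5,5]  old=[-4,5]  +wl: 3
  step 14. node 4  ⊔preds=[-4,6]  new=[-5,6]  old=[-3,6]  +wl: 1
  step 15. node 5  ⊔preds=[-5,6]  new=[-6,6]  old=[-4,6]  +wl: 4
  step 16. node 3  ⊔preds=[-5,5]  new=[-5,5]  old=[-4,5]  +wl: 5
  step 17. node 1  ⊔preds=[-6,6]  new=[-6,5]  old=[-5,5]  +wl: 3
  step 18. node 4  ⊔preds=[-6,6]  new=[-6,6]  old=[-5,6]  +wl: 1
  step 19. node 5  ⊔preds=[-6,6]  new=[-6,6]  stable
  step 20. node 3  ⊔preds=[-6,5]  new=[-6,5]  old=[-5,5]  +wl: 5
  step 21. node 1  ⊔preds=[-6,6]  new=[-6,5]  stable
  step 22. node 5  ⊔preds=[-6,6]  new=[-6,6]  stable

Least fixpoint reached:
  node 0: ⊥
  node 1: [-6,5]
  node 2: ⊥
  node 3: [-6,5]
  node 4: [-6,6]
  node 5: [-6,6]

yes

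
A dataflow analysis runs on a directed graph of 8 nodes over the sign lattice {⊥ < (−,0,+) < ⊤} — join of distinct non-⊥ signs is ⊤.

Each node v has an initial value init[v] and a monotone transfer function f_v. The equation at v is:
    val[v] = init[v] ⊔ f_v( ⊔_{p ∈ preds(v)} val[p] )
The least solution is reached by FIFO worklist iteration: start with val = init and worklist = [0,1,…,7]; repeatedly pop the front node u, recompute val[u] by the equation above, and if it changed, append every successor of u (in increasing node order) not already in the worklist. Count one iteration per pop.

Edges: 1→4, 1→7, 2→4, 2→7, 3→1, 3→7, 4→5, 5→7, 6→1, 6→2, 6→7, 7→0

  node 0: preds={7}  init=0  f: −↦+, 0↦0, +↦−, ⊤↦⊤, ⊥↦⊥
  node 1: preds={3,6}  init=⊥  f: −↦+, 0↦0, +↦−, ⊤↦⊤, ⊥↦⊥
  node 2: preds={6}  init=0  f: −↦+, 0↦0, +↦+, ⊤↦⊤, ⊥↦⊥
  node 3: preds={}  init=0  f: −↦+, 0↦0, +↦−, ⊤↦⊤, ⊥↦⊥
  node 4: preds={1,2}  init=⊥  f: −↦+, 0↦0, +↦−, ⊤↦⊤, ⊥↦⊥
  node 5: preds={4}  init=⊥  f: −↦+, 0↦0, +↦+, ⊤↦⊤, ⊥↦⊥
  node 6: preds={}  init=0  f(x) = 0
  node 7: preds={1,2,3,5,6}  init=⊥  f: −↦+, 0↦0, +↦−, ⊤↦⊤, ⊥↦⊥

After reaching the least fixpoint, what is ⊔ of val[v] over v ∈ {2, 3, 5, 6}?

Iteration log — 9 steps:
  step 1. node 0  ⊔preds=⊥  new=0  stable
  step 2. node 1  ⊔preds=0  new=0  old=⊥  +wl: 
  step 3. node 2  ⊔preds=0  new=0  stable
  step 4. node 3  ⊔preds=⊥  new=0  stable
  step 5. node 4  ⊔preds=0  new=0  old=⊥  +wl: 
  step 6. node 5  ⊔preds=0  new=0  old=⊥  +wl: 
  step 7. node 6  ⊔preds=⊥  new=0  stable
  step 8. node 7  ⊔preds=0  new=0  old=⊥  +wl: 0
  step 9. node 0  ⊔preds=0  new=0  stable

Least fixpoint reached:
  node 0: 0
  node 1: 0
  node 2: 0
  node 3: 0
  node 4: 0
  node 5: 0
  node 6: 0
  node 7: 0

0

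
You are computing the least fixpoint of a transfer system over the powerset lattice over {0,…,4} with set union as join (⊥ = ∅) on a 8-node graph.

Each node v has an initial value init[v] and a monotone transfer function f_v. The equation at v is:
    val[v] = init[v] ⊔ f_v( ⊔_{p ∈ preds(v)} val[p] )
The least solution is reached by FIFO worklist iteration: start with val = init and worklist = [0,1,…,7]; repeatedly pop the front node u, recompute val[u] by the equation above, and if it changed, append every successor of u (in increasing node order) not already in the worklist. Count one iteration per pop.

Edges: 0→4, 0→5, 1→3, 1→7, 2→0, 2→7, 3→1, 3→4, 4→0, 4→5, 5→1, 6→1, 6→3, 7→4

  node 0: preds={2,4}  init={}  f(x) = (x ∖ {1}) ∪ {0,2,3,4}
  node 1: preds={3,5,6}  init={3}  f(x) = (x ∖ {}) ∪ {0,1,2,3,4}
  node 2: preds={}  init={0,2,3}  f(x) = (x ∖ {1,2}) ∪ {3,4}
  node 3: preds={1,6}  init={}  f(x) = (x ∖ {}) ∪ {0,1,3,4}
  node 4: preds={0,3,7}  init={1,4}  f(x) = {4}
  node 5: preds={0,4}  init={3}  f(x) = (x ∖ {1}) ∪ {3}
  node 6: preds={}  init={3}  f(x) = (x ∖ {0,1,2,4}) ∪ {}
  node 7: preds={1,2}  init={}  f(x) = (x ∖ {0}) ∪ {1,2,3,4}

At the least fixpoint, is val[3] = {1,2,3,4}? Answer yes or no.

no

Worklist (11 pops):
  #1 pop 0: in={0,1,2,3,4} → {0,2,3,4} (was {}); enqueue []
  #2 pop 1: in={3} → {0,1,2,3,4} (was {3}); enqueue []
  #3 pop 2: in={} → {0,2,3,4} (was {0,2,3}); enqueue [0]
  #4 pop 3: in={0,1,2,3,4} → {0,1,2,3,4} (was {}); enqueue [1]
  #5 pop 4: in={0,1,2,3,4} → {1,4} (no change)
  #6 pop 5: in={0,1,2,3,4} → {0,2,3,4} (was {3}); enqueue []
  #7 pop 6: in={} → {3} (no change)
  #8 pop 7: in={0,1,2,3,4} → {1,2,3,4} (was {}); enqueue [4]
  #9 pop 0: in={0,1,2,3,4} → {0,2,3,4} (no change)
  #10 pop 1: in={0,1,2,3,4} → {0,1,2,3,4} (no change)
  #11 pop 4: in={0,1,2,3,4} → {1,4} (no change)

Fixpoint:
  val[0] = {0,2,3,4}
  val[1] = {0,1,2,3,4}
  val[2] = {0,2,3,4}
  val[3] = {0,1,2,3,4}
  val[4] = {1,4}
  val[5] = {0,2,3,4}
  val[6] = {3}
  val[7] = {1,2,3,4}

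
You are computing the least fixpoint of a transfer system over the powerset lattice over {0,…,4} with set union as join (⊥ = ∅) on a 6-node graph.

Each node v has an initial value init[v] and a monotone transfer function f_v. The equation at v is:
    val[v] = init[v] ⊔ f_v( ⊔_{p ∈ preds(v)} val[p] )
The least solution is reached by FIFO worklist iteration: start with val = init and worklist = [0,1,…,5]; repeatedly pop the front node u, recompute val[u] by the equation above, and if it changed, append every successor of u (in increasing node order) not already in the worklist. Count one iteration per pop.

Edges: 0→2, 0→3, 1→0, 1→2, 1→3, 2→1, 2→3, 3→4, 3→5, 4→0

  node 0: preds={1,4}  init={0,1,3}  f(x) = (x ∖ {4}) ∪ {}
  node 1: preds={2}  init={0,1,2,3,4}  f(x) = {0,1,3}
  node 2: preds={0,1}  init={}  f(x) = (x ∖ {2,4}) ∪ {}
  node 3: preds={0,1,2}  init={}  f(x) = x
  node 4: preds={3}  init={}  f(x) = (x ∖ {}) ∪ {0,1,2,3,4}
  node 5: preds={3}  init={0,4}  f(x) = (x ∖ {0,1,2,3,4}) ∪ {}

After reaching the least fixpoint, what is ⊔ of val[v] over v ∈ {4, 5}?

{0,1,2,3,4}

Trace (8 dequeues):
  [1] u=0 | in {0,1,2,3,4} | out {0,1,2,3} | prev {0,1,3} | push {}
  [2] u=1 | in {} | out {0,1,2,3,4} | ==
  [3] u=2 | in {0,1,2,3,4} | out {0,1,3} | prev {} | push {1}
  [4] u=3 | in {0,1,2,3,4} | out {0,1,2,3,4} | prev {} | push {}
  [5] u=4 | in {0,1,2,3,4} | out {0,1,2,3,4} | prev {} | push {0}
  [6] u=5 | in {0,1,2,3,4} | out {0,4} | ==
  [7] u=1 | in {0,1,3} | out {0,1,2,3,4} | ==
  [8] u=0 | in {0,1,2,3,4} | out {0,1,2,3} | ==

Converged values:
  [0] {0,1,2,3}
  [1] {0,1,2,3,4}
  [2] {0,1,3}
  [3] {0,1,2,3,4}
  [4] {0,1,2,3,4}
  [5] {0,4}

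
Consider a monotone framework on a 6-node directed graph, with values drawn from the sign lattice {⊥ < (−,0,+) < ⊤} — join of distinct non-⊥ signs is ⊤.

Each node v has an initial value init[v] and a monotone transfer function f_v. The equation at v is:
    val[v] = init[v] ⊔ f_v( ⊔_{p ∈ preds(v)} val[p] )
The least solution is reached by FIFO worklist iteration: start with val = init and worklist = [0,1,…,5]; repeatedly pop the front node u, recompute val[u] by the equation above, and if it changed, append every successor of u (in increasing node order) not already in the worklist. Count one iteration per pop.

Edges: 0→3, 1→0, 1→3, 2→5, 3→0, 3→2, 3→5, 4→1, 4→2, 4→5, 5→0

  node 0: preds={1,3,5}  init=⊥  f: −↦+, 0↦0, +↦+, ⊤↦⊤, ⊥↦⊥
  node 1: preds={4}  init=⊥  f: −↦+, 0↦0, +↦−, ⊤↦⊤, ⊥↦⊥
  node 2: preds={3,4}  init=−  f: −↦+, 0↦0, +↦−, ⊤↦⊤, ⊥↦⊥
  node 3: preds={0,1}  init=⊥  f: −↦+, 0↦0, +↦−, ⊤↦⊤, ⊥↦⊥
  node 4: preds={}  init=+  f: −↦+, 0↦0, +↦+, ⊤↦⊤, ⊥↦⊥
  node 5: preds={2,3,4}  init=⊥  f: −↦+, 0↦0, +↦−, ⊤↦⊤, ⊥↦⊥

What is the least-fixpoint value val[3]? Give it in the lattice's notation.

Iteration log — 12 steps:
  step 1. node 0  ⊔preds=⊥  new=⊥  stable
  step 2. node 1  ⊔preds=+  new=−  old=⊥  +wl: 0
  step 3. node 2  ⊔preds=+  new=−  stable
  step 4. node 3  ⊔preds=−  new=+  old=⊥  +wl: 2
  step 5. node 4  ⊔preds=⊥  new=+  stable
  step 6. node 5  ⊔preds=⊤  new=⊤  old=⊥  +wl: 
  step 7. node 0  ⊔preds=⊤  new=⊤  old=⊥  +wl: 3
  step 8. node 2  ⊔preds=+  new=−  stable
  step 9. node 3  ⊔preds=⊤  new=⊤  old=+  +wl: 0,2,5
  step 10. node 0  ⊔preds=⊤  new=⊤  stable
  step 11. node 2  ⊔preds=⊤  new=⊤  old=−  +wl: 
  step 12. node 5  ⊔preds=⊤  new=⊤  stable

Least fixpoint reached:
  node 0: ⊤
  node 1: −
  node 2: ⊤
  node 3: ⊤
  node 4: +
  node 5: ⊤

⊤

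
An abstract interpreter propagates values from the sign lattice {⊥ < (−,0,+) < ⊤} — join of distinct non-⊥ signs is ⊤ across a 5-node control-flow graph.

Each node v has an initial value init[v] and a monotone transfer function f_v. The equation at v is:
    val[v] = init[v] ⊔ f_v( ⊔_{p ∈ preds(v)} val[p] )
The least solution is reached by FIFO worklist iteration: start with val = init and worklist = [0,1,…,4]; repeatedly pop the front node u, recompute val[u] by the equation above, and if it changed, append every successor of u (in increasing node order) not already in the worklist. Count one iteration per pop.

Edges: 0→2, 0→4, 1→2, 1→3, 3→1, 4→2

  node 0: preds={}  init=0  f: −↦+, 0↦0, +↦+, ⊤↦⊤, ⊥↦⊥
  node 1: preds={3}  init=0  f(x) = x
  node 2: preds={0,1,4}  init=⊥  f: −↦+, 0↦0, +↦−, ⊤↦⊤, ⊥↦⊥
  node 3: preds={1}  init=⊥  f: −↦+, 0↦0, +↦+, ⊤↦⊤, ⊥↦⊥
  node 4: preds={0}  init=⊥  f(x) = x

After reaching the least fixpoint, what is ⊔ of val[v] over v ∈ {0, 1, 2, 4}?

Worklist (7 pops):
  #1 pop 0: in=⊥ → 0 (no change)
  #2 pop 1: in=⊥ → 0 (no change)
  #3 pop 2: in=0 → 0 (was ⊥); enqueue []
  #4 pop 3: in=0 → 0 (was ⊥); enqueue [1]
  #5 pop 4: in=0 → 0 (was ⊥); enqueue [2]
  #6 pop 1: in=0 → 0 (no change)
  #7 pop 2: in=0 → 0 (no change)

Fixpoint:
  val[0] = 0
  val[1] = 0
  val[2] = 0
  val[3] = 0
  val[4] = 0

0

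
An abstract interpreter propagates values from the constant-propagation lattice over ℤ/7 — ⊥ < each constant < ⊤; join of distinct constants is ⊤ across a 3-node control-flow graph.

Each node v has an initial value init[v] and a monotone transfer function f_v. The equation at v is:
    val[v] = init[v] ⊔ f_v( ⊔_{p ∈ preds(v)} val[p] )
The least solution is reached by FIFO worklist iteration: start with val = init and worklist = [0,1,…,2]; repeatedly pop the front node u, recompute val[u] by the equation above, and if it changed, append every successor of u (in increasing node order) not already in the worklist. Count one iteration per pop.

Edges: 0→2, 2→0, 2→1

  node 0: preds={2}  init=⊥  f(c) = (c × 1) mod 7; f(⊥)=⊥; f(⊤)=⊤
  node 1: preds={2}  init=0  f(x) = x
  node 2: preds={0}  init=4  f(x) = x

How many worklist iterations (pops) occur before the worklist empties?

3

Trace (3 dequeues):
  [1] u=0 | in 4 | out 4 | prev ⊥ | push {}
  [2] u=1 | in 4 | out ⊤ | prev 0 | push {}
  [3] u=2 | in 4 | out 4 | ==

Converged values:
  [0] 4
  [1] ⊤
  [2] 4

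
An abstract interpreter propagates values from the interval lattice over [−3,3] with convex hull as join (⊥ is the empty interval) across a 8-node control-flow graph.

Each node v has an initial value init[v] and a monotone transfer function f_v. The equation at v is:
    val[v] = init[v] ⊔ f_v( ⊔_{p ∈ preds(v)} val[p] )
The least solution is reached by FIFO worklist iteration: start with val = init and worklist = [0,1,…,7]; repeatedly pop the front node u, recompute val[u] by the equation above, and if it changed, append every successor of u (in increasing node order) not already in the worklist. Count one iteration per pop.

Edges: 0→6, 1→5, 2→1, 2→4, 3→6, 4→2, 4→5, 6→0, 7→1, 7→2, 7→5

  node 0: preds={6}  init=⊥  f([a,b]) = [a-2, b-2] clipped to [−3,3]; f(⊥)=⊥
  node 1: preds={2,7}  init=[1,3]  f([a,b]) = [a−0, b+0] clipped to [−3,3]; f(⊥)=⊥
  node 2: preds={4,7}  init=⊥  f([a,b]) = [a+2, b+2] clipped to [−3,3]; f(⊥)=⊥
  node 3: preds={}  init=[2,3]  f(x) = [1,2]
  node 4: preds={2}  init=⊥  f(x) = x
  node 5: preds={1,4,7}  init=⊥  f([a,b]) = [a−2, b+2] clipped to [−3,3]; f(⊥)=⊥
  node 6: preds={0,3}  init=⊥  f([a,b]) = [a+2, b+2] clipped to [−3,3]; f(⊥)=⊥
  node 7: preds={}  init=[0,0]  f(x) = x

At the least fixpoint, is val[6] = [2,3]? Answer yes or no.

Trace (16 dequeues):
  [1] u=0 | in ⊥ | out ⊥ | ==
  [2] u=1 | in [0,0] | out [0,3] | prev [1,3] | push {}
  [3] u=2 | in [0,0] | out [2,2] | prev ⊥ | push {1}
  [4] u=3 | in ⊥ | out [1,3] | prev [2,3] | push {}
  [5] u=4 | in [2,2] | out [2,2] | prev ⊥ | push {2}
  [6] u=5 | in [0,3] | out [-2,3] | prev ⊥ | push {}
  [7] u=6 | in [1,3] | out [3,3] | prev ⊥ | push {0}
  [8] u=7 | in ⊥ | out [0,0] | ==
  [9] u=1 | in [0,2] | out [0,3] | ==
  [10] u=2 | in [0,2] | out [2,3] | prev [2,2] | push {1,4}
  [11] u=0 | in [3,3] | out [1,1] | prev ⊥ | push {6}
  [12] u=1 | in [0,3] | out [0,3] | ==
  [13] u=4 | in [2,3] | out [2,3] | prev [2,2] | push {2,5}
  [14] u=6 | in [1,3] | out [3,3] | ==
  [15] u=2 | in [0,3] | out [2,3] | ==
  [16] u=5 | in [0,3] | out [-2,3] | ==

Converged values:
  [0] [1,1]
  [1] [0,3]
  [2] [2,3]
  [3] [1,3]
  [4] [2,3]
  [5] [-2,3]
  [6] [3,3]
  [7] [0,0]

no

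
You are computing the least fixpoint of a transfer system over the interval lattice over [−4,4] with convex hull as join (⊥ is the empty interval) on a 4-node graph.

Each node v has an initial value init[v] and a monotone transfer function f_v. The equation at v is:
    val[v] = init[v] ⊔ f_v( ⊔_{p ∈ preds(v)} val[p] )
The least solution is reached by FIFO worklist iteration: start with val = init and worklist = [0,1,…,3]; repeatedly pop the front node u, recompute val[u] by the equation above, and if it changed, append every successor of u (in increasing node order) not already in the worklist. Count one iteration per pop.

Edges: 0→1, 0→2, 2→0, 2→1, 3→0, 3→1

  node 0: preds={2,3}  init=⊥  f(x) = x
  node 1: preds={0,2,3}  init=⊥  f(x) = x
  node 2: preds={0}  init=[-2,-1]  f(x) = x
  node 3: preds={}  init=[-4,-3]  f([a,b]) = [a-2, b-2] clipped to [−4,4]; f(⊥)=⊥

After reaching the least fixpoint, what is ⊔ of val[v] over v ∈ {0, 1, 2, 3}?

Worklist (6 pops):
  #1 pop 0: in=[-4,-1] → [-4,-1] (was ⊥); enqueue []
  #2 pop 1: in=[-4,-1] → [-4,-1] (was ⊥); enqueue []
  #3 pop 2: in=[-4,-1] → [-4,-1] (was [-2,-1]); enqueue [0,1]
  #4 pop 3: in=⊥ → [-4,-3] (no change)
  #5 pop 0: in=[-4,-1] → [-4,-1] (no change)
  #6 pop 1: in=[-4,-1] → [-4,-1] (no change)

Fixpoint:
  val[0] = [-4,-1]
  val[1] = [-4,-1]
  val[2] = [-4,-1]
  val[3] = [-4,-3]

[-4,-1]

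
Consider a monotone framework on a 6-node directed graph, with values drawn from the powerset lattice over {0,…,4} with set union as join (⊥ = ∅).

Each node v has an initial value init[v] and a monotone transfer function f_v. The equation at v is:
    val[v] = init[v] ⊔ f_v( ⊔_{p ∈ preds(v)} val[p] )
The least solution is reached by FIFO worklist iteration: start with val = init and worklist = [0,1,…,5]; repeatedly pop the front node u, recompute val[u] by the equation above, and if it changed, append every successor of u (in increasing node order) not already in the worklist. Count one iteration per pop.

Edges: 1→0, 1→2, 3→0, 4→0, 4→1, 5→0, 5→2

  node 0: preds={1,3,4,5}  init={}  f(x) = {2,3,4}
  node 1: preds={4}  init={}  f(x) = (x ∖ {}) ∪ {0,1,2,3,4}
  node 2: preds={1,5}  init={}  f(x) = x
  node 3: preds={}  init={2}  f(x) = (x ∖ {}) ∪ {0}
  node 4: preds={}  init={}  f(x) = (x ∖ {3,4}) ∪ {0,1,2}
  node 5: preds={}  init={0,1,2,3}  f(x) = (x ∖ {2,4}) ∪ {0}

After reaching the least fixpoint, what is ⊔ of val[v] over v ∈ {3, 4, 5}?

{0,1,2,3}

Iteration log — 8 steps:
  step 1. node 0  ⊔preds={0,1,2,3}  new={2,3,4}  old={}  +wl: 
  step 2. node 1  ⊔preds={}  new={0,1,2,3,4}  old={}  +wl: 0
  step 3. node 2  ⊔preds={0,1,2,3,4}  new={0,1,2,3,4}  old={}  +wl: 
  step 4. node 3  ⊔preds={}  new={0,2}  old={2}  +wl: 
  step 5. node 4  ⊔preds={}  new={0,1,2}  old={}  +wl: 1
  step 6. node 5  ⊔preds={}  new={0,1,2,3}  stable
  step 7. node 0  ⊔preds={0,1,2,3,4}  new={2,3,4}  stable
  step 8. node 1  ⊔preds={0,1,2}  new={0,1,2,3,4}  stable

Least fixpoint reached:
  node 0: {2,3,4}
  node 1: {0,1,2,3,4}
  node 2: {0,1,2,3,4}
  node 3: {0,2}
  node 4: {0,1,2}
  node 5: {0,1,2,3}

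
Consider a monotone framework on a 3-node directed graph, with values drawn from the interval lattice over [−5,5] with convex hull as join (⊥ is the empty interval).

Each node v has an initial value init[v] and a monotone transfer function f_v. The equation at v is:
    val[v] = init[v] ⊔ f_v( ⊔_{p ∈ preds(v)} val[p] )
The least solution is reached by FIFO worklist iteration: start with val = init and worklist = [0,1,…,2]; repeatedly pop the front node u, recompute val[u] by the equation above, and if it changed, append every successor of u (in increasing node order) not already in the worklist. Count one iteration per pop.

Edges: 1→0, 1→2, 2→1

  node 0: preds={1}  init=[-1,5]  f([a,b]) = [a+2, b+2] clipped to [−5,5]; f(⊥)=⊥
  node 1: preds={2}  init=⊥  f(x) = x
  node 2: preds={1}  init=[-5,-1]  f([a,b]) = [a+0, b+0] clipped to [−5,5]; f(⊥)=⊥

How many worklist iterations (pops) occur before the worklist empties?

4

Iteration log — 4 steps:
  step 1. node 0  ⊔preds=⊥  new=[-1,5]  stable
  step 2. node 1  ⊔preds=[-5,-1]  new=[-5,-1]  old=⊥  +wl: 0
  step 3. node 2  ⊔preds=[-5,-1]  new=[-5,-1]  stable
  step 4. node 0  ⊔preds=[-5,-1]  new=[-3,5]  old=[-1,5]  +wl: 

Least fixpoint reached:
  node 0: [-3,5]
  node 1: [-5,-1]
  node 2: [-5,-1]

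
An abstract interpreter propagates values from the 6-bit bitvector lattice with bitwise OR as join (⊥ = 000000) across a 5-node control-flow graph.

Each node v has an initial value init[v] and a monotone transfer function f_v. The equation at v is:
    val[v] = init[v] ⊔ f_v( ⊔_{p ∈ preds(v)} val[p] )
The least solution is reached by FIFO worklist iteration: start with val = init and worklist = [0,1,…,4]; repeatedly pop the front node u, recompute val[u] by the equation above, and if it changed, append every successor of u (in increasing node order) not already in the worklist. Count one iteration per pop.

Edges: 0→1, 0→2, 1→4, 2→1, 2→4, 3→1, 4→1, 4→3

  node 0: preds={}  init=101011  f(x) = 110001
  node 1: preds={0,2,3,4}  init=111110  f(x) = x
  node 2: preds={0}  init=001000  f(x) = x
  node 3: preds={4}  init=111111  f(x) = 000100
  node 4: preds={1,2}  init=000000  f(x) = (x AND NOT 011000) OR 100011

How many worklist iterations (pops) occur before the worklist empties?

Iteration log — 7 steps:
  step 1. node 0  ⊔preds=000000  new=111011  old=101011  +wl: 
  step 2. node 1  ⊔preds=111111  new=111111  old=111110  +wl: 
  step 3. node 2  ⊔preds=111011  new=111011  old=001000  +wl: 1
  step 4. node 3  ⊔preds=000000  new=111111  stable
  step 5. node 4  ⊔preds=111111  new=100111  old=000000  +wl: 3
  step 6. node 1  ⊔preds=111111  new=111111  stable
  step 7. node 3  ⊔preds=100111  new=111111  stable

Least fixpoint reached:
  node 0: 111011
  node 1: 111111
  node 2: 111011
  node 3: 111111
  node 4: 100111

7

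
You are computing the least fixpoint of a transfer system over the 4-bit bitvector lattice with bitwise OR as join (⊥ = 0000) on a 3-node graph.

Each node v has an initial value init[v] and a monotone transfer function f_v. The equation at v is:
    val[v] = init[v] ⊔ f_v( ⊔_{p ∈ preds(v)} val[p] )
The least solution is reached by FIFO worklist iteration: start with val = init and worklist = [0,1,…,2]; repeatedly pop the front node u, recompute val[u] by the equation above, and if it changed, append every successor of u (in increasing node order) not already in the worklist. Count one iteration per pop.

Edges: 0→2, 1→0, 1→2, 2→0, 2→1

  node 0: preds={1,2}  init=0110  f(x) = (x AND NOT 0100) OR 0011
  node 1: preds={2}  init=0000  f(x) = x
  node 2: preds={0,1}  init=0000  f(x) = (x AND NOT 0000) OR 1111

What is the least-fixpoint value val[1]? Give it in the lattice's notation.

1111

Iteration log — 7 steps:
  step 1. node 0  ⊔preds=0000  new=0111  old=0110  +wl: 
  step 2. node 1  ⊔preds=0000  new=0000  stable
  step 3. node 2  ⊔preds=0111  new=1111  old=0000  +wl: 0,1
  step 4. node 0  ⊔preds=1111  new=1111  old=0111  +wl: 2
  step 5. node 1  ⊔preds=1111  new=1111  old=0000  +wl: 0
  step 6. node 2  ⊔preds=1111  new=1111  stable
  step 7. node 0  ⊔preds=1111  new=1111  stable

Least fixpoint reached:
  node 0: 1111
  node 1: 1111
  node 2: 1111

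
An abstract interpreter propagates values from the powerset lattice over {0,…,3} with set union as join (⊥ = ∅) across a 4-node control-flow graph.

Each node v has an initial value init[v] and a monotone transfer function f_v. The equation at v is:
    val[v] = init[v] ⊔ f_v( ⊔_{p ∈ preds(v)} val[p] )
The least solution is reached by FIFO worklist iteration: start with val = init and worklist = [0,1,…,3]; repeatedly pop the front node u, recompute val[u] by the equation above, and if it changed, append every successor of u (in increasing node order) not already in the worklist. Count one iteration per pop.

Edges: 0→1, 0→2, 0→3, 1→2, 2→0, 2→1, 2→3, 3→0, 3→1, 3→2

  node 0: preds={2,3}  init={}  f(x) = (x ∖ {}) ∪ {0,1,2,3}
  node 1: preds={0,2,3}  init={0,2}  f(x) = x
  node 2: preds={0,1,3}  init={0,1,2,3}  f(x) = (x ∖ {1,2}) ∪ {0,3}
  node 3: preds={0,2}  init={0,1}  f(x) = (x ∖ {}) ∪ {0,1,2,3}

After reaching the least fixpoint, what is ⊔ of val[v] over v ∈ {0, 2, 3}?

{0,1,2,3}

Worklist (7 pops):
  #1 pop 0: in={0,1,2,3} → {0,1,2,3} (was {}); enqueue []
  #2 pop 1: in={0,1,2,3} → {0,1,2,3} (was {0,2}); enqueue []
  #3 pop 2: in={0,1,2,3} → {0,1,2,3} (no change)
  #4 pop 3: in={0,1,2,3} → {0,1,2,3} (was {0,1}); enqueue [0,1,2]
  #5 pop 0: in={0,1,2,3} → {0,1,2,3} (no change)
  #6 pop 1: in={0,1,2,3} → {0,1,2,3} (no change)
  #7 pop 2: in={0,1,2,3} → {0,1,2,3} (no change)

Fixpoint:
  val[0] = {0,1,2,3}
  val[1] = {0,1,2,3}
  val[2] = {0,1,2,3}
  val[3] = {0,1,2,3}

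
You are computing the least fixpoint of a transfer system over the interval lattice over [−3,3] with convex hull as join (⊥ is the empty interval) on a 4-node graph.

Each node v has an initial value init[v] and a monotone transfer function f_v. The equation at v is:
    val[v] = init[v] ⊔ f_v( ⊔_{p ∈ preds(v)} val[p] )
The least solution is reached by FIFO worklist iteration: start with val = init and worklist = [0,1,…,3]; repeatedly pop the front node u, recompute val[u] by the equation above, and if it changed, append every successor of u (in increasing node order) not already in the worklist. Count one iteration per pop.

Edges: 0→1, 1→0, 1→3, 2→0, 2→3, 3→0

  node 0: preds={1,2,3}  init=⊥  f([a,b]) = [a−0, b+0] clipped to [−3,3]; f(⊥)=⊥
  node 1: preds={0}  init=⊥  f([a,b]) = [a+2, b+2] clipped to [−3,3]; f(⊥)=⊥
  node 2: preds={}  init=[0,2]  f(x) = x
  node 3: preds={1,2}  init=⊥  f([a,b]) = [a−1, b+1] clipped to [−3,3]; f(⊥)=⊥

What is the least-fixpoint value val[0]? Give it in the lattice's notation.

[-1,3]

Trace (8 dequeues):
  [1] u=0 | in [0,2] | out [0,2] | prev ⊥ | push {}
  [2] u=1 | in [0,2] | out [2,3] | prev ⊥ | push {0}
  [3] u=2 | in ⊥ | out [0,2] | ==
  [4] u=3 | in [0,3] | out [-1,3] | prev ⊥ | push {}
  [5] u=0 | in [-1,3] | out [-1,3] | prev [0,2] | push {1}
  [6] u=1 | in [-1,3] | out [1,3] | prev [2,3] | push {0,3}
  [7] u=0 | in [-1,3] | out [-1,3] | ==
  [8] u=3 | in [0,3] | out [-1,3] | ==

Converged values:
  [0] [-1,3]
  [1] [1,3]
  [2] [0,2]
  [3] [-1,3]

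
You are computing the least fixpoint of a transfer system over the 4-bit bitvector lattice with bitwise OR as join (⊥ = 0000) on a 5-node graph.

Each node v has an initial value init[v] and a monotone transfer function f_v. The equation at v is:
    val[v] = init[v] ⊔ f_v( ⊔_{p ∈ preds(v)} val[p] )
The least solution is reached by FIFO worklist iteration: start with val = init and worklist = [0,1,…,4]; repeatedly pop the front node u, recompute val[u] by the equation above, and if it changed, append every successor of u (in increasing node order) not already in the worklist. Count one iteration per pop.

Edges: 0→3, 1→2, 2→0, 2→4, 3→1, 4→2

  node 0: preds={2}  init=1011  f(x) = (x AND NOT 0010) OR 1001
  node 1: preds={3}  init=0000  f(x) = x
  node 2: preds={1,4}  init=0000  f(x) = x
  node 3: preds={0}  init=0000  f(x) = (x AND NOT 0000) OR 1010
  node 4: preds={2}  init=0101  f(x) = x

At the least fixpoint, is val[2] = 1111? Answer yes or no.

yes

Worklist (13 pops):
  #1 pop 0: in=0000 → 1011 (no change)
  #2 pop 1: in=0000 → 0000 (no change)
  #3 pop 2: in=0101 → 0101 (was 0000); enqueue [0]
  #4 pop 3: in=1011 → 1011 (was 0000); enqueue [1]
  #5 pop 4: in=0101 → 0101 (no change)
  #6 pop 0: in=0101 → 1111 (was 1011); enqueue [3]
  #7 pop 1: in=1011 → 1011 (was 0000); enqueue [2]
  #8 pop 3: in=1111 → 1111 (was 1011); enqueue [1]
  #9 pop 2: in=1111 → 1111 (was 0101); enqueue [0,4]
  #10 pop 1: in=1111 → 1111 (was 1011); enqueue [2]
  #11 pop 0: in=1111 → 1111 (no change)
  #12 pop 4: in=1111 → 1111 (was 0101); enqueue []
  #13 pop 2: in=1111 → 1111 (no change)

Fixpoint:
  val[0] = 1111
  val[1] = 1111
  val[2] = 1111
  val[3] = 1111
  val[4] = 1111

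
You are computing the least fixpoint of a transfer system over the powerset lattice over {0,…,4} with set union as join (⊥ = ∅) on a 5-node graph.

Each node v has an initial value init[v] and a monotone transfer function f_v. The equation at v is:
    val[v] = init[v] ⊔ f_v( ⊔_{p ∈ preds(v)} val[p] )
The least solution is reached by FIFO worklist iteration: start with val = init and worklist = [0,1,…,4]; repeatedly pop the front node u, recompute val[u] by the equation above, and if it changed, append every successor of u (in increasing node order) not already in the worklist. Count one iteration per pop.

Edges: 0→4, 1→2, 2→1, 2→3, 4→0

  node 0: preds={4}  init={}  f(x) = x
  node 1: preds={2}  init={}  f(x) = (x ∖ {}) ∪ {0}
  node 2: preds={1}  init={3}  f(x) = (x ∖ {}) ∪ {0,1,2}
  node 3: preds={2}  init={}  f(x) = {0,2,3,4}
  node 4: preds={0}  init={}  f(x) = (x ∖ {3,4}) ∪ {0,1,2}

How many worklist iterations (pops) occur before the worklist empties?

9

Worklist (9 pops):
  #1 pop 0: in={} → {} (no change)
  #2 pop 1: in={3} → {0,3} (was {}); enqueue []
  #3 pop 2: in={0,3} → {0,1,2,3} (was {3}); enqueue [1]
  #4 pop 3: in={0,1,2,3} → {0,2,3,4} (was {}); enqueue []
  #5 pop 4: in={} → {0,1,2} (was {}); enqueue [0]
  #6 pop 1: in={0,1,2,3} → {0,1,2,3} (was {0,3}); enqueue [2]
  #7 pop 0: in={0,1,2} → {0,1,2} (was {}); enqueue [4]
  #8 pop 2: in={0,1,2,3} → {0,1,2,3} (no change)
  #9 pop 4: in={0,1,2} → {0,1,2} (no change)

Fixpoint:
  val[0] = {0,1,2}
  val[1] = {0,1,2,3}
  val[2] = {0,1,2,3}
  val[3] = {0,2,3,4}
  val[4] = {0,1,2}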